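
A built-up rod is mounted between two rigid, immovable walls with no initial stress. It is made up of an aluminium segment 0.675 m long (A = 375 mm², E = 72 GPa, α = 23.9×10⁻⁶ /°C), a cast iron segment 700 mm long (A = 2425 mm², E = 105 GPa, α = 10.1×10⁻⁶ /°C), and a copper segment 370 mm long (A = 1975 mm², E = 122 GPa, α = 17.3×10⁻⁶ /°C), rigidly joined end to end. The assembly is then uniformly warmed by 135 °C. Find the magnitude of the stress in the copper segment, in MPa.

With the walls removed the bar would change length by δ_free = Σ αᵢΔT Lᵢ = 23.9×10⁻⁶×135×675 + 10.1×10⁻⁶×135×700 + 17.3×10⁻⁶×135×370 = 3.996 mm.
The walls prevent any net length change, so an axial force P (same in every segment) develops. Compatibility: P · Σ Lᵢ/(AᵢEᵢ) = δ_free.
The series flexibility is Σ Lᵢ/(AᵢEᵢ) = 675/(375×72×10³) + 700/(2425×105×10³) + 370/(1975×122×10³) = 2.928×10⁻⁵ mm/N.
P = 3.996 / 2.928×10⁻⁵ = 136500 N = 136.5 kN, compressive.
σ_{copper} = P / A = 136500 / 1975 = 69.1 MPa.

σ ≈ 69.1 MPa (compressive)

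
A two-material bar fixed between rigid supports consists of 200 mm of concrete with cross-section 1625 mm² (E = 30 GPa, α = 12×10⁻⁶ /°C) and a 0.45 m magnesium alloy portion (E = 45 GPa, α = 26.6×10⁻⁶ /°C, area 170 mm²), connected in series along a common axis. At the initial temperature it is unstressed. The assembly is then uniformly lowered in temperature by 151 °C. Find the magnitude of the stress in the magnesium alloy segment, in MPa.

σ ≈ 203 MPa (tensile)

Free thermal contraction of the whole bar: Σ αᵢΔT Lᵢ = 12×10⁻⁶×151×200 + 26.6×10⁻⁶×151×450 = 2.17 mm.
The walls prevent any net length change, so an axial force P (same in every segment) develops. Compatibility: P · Σ Lᵢ/(AᵢEᵢ) = δ_free.
Σ Lᵢ/(AᵢEᵢ) = 200/(1625×30×10³) + 450/(170×45×10³) = 6.293×10⁻⁵ mm/N.
Hence P = δ_free / Σ(L/AE) = 2.17/6.293×10⁻⁵ = 34.48 kN (tensile).
σ_{magnesium alloy} = P / A = 34480 / 170 = 202.8 MPa.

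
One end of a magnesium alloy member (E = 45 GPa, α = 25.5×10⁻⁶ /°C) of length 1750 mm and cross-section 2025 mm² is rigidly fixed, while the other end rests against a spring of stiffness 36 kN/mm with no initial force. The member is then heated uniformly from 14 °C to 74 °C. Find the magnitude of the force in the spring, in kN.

P ≈ 57 kN

Free thermal expansion: δ_free = αΔT L = 25.5×10⁻⁶ × 60 × 1750 = 2.677 mm.
With a force P in the spring, the elastic change of the member is PL/(AE) and that of the spring is P/k; compatibility requires their sum to equal δ_free.
P [ L/(AE) + 1/k ] = δ_free → P [ 1750/(2025×45×10³) + 1/(36×10³) ] = 2.677.
P = 2.677 / 4.698×10⁻⁵ = 56990 N.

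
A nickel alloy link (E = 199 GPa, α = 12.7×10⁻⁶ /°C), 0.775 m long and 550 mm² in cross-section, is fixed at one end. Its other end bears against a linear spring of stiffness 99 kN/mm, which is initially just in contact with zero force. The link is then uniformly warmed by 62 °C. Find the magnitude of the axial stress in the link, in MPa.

Free thermal expansion: δ_free = αΔT L = 12.7×10⁻⁶ × 62 × 775 = 0.6102 mm.
With a force P in the spring, the elastic change of the link is PL/(AE) and that of the spring is P/k; compatibility requires their sum to equal δ_free.
P [ L/(AE) + 1/k ] = δ_free → P [ 775/(550×199×10³) + 1/(99×10³) ] = 0.6102.
P = 0.6102 / 1.718×10⁻⁵ = 35520 N.
σ = P/A = 35520/550 = 64.57 MPa.

σ ≈ 64.6 MPa (compressive)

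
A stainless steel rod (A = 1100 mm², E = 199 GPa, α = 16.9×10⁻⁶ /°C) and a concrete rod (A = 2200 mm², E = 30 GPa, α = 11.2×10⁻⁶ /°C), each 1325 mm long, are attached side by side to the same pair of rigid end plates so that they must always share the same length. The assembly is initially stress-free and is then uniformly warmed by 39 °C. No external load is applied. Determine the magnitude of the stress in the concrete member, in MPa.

σ ≈ 5.12 MPa (tensile)

The stainless steel has the larger α, so on heating it would change length more than the concrete if both were free. The rigid plates force a common final length, so the stainless steel is put into compression and the concrete into tension, with equal and opposite forces P (no external load).
Setting the final lengths equal and cancelling L: (α₁ − α₂)ΔT = P/(A₁E₁) + P/(A₂E₂).
|α₁ − α₂|·ΔT = 5.7×10⁻⁶ × 39 = 0.0002223.
1/(A₁E₁) + 1/(A₂E₂) = 1/(1100×199×10³) + 1/(2200×30×10³) = 1.972×10⁻⁸ N⁻¹.
So P = 0.0002223 / 1.972×10⁻⁸ = 11.27 kN.
σ_{concrete} = P/A₂ = 11270/2200 = 5.124 MPa, tensile.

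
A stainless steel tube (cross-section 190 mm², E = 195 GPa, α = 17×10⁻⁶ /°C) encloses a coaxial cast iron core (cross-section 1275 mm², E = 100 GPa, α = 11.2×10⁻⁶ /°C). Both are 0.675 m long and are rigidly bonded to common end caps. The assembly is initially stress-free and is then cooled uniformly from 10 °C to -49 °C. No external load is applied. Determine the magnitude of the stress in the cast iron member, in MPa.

Equilibrium of a rigid end plate with no external load gives equal and opposite internal forces ±P in the two members. Since α_{stainless steel} > α_{cast iron}, cooling drives the stainless steel into tension and the cast iron into compression.
Compatibility of the two members (thermal + elastic change equal): (α₁ − α₂)ΔT = P·[1/(A₁E₁) + 1/(A₂E₂)].
|α₁ − α₂|·ΔT = 5.8×10⁻⁶ × 59 = 0.0003422.
1/(A₁E₁) + 1/(A₂E₂) = 1/(190×195×10³) + 1/(1275×100×10³) = 3.483×10⁻⁸ N⁻¹.
P = 0.0003422 / 3.483×10⁻⁸ = 9824 N = 9.824 kN.
σ_{cast iron} = P/A₂ = 9824/1275 = 7.705 MPa, compressive.

σ ≈ 7.7 MPa (compressive)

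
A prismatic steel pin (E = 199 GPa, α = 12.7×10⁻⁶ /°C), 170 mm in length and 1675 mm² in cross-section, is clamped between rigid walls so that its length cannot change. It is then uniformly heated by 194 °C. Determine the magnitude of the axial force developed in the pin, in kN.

P ≈ 821 kN (compressive)

With zero net strain, σ = E·αΔT = 199 GPa × 12.7×10⁻⁶ × 194 = 490.3 MPa.
Axial force P = σA = 490.3 × 1675 = 821200 N = 821.2 kN, compressive.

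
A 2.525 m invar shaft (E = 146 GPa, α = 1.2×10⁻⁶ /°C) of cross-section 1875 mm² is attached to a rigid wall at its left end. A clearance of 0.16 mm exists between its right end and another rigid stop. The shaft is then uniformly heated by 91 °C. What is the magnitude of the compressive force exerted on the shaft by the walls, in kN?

If the wall were absent the shaft would grow by αΔT L = 1.2×10⁻⁶ × 91 × 2525 = 0.2757 mm.
The gap closes (δ_free > 0.16 mm) and the wall then resists a further 0.2757 − 0.16 = 0.1157 mm of expansion.
So σ = E(δ_free − g)/L = 146×10³ × 0.1157/2525 = 6.692 MPa.
P = σA = 6.692 × 1875 = 12.55 kN.

P ≈ 12.5 kN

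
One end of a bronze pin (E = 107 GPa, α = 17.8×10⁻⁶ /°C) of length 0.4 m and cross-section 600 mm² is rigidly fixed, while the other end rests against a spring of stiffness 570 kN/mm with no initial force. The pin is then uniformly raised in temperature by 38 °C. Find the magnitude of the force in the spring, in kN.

If the spring were absent the pin would lengthen by αΔT L = 17.8×10⁻⁶ × 38 × 400 = 0.2706 mm.
Let P be the compressive force at the spring. The pin shortens elastically by PL/(AE) and the spring compresses by P/k; together these equal δ_free.
P [ L/(AE) + 1/k ] = δ_free → P [ 400/(600×107×10³) + 1/(570×10³) ] = 0.2706.
P = 0.2706 / 7.985×10⁻⁶ = 33880 N.

P ≈ 33.9 kN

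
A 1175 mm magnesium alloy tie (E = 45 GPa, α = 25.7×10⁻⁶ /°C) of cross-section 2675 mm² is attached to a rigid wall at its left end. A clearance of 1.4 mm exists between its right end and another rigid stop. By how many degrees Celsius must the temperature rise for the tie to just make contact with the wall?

ΔT ≈ 46.4 °C

Contact occurs when the free expansion equals the gap: αΔT L = 1.4 mm.
So ΔT = g/(αL) = 1.4/(25.7×10⁻⁶ × 1175) = 46.36 °C.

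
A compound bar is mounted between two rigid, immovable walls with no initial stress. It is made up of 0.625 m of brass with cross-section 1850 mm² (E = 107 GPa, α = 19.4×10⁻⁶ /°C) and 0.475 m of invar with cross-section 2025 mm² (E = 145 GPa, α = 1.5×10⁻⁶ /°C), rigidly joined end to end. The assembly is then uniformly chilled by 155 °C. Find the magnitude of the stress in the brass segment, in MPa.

σ ≈ 225 MPa (tensile)

If the supports were absent, the total length change would be Σ αᵢΔT Lᵢ = 19.4×10⁻⁶×155×625 + 1.5×10⁻⁶×155×475 = 1.99 mm.
Since the ends are fixed, an axial force P builds up, equal in every segment, with P · Σ Lᵢ/(AᵢEᵢ) = δ_free.
Σ Lᵢ/(AᵢEᵢ) = 625/(1850×107×10³) + 475/(2025×145×10³) = 4.775×10⁻⁶ mm/N.
Hence P = δ_free / Σ(L/AE) = 1.99/4.775×10⁻⁶ = 416.7 kN (tensile).
σ_{brass} = P / A = 416700 / 1850 = 225.2 MPa.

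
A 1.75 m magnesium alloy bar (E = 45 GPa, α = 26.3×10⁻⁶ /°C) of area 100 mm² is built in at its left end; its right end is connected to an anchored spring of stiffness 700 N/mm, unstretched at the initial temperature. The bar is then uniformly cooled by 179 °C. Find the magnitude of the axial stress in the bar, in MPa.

σ ≈ 45.3 MPa (tensile)

If the spring were absent the bar would shorten by αΔT L = 26.3×10⁻⁶ × 179 × 1750 = 8.238 mm.
With a force P in the spring, the elastic change of the bar is PL/(AE) and that of the spring is P/k; compatibility requires their sum to equal δ_free.
So P = δ_free / [L/(AE) + 1/k] = 8.238 / [ 1750/(100×45×10³) + 1/(700) ].
P = 8.238 / 0.001817 = 4533 N.
σ = P/A = 4533/100 = 45.33 MPa.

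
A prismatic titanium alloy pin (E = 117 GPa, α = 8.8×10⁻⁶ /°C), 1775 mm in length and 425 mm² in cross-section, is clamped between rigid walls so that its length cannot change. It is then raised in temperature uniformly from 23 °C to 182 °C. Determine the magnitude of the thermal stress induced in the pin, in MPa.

Because both ends are immovable the net strain is zero, and the suppressed thermal strain is αΔT = 8.8×10⁻⁶ × 159 = 1399.2×10⁻⁶.
Hence σ = E·αΔT = 117×10³ × 1399.2×10⁻⁶ = 163.7 MPa, compressive.

σ ≈ 164 MPa (compressive)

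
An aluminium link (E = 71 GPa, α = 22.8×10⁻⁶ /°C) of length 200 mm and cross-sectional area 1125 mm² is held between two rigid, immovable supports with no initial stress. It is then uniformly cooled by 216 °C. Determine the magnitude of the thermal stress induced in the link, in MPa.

Because both ends are immovable the net strain is zero, and the suppressed thermal strain is αΔT = 22.8×10⁻⁶ × 216 = 4924.8×10⁻⁶.
The stress required to suppress this strain is σ = Eε = 71×10³ × 4924.8×10⁻⁶ = 349.7 MPa, tensile since the link is trying to contract.

σ ≈ 350 MPa (tensile)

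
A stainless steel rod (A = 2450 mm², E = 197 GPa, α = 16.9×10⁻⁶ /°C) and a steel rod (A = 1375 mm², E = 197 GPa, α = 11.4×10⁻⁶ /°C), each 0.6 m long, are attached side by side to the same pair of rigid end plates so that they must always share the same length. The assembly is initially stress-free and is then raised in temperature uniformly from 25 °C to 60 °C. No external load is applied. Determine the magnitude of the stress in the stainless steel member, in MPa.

σ ≈ 13.6 MPa (compressive)

The stainless steel has the larger α, so on heating it would change length more than the steel if both were free. The rigid plates force a common final length, so the stainless steel is put into compression and the steel into tension, with equal and opposite forces P (no external load).
Equating the net (thermal + elastic) strains gives |α₁ − α₂|·ΔT = P·[1/(A₁E₁) + 1/(A₂E₂)].
|α₁ − α₂|·ΔT = 5.5×10⁻⁶ × 35 = 0.0001925.
1/(A₁E₁) + 1/(A₂E₂) = 1/(2450×197×10³) + 1/(1375×197×10³) = 5.764×10⁻⁹ N⁻¹.
So P = 0.0001925 / 5.764×10⁻⁹ = 33.4 kN.
σ_{stainless steel} = P/A₁ = 33400/2450 = 13.63 MPa, compressive.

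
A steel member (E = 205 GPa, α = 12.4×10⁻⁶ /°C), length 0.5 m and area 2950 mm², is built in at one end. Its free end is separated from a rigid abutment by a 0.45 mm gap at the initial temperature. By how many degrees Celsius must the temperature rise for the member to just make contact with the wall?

ΔT ≈ 72.6 °C

Contact occurs when the free expansion equals the gap: αΔT L = 0.45 mm.
So ΔT = g/(αL) = 0.45/(12.4×10⁻⁶ × 500) = 72.58 °C.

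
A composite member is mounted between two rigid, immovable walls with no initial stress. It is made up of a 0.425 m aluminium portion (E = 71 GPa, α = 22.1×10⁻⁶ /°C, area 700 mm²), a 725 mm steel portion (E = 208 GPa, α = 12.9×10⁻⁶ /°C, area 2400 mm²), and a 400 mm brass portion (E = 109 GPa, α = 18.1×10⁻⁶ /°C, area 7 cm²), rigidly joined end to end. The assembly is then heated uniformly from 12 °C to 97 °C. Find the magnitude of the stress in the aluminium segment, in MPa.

If the supports were absent, the total length change would be Σ αᵢΔT Lᵢ = 22.1×10⁻⁶×85×425 + 12.9×10⁻⁶×85×725 + 18.1×10⁻⁶×85×400 = 2.209 mm.
The walls prevent any net length change, so an axial force P (same in every segment) develops. Compatibility: P · Σ Lᵢ/(AᵢEᵢ) = δ_free.
The series flexibility is Σ Lᵢ/(AᵢEᵢ) = 425/(700×71×10³) + 725/(2400×208×10³) + 400/(700×109×10³) = 1.525×10⁻⁵ mm/N.
P = 2.209 / 1.525×10⁻⁵ = 144900 N = 144.9 kN, compressive.
σ_{aluminium} = P / A = 144900 / 700 = 207 MPa.

σ ≈ 207 MPa (compressive)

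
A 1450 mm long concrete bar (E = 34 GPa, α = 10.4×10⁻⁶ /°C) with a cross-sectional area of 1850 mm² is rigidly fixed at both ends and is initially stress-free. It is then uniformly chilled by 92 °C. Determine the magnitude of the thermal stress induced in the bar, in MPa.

σ ≈ 32.5 MPa (tensile)

With length fixed, the mechanical strain must cancel the thermal strain αΔT = 10.4×10⁻⁶ × 92 = 956.8×10⁻⁶.
The stress required to suppress this strain is σ = Eε = 34×10³ × 956.8×10⁻⁶ = 32.53 MPa, tensile since the bar is trying to contract.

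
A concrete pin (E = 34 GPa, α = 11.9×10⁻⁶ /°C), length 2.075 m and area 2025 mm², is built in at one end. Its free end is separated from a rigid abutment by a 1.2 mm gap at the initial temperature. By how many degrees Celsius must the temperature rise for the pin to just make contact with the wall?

Contact occurs when the free expansion equals the gap: αΔT L = 1.2 mm.
So ΔT = g/(αL) = 1.2/(11.9×10⁻⁶ × 2075) = 48.6 °C.

ΔT ≈ 48.6 °C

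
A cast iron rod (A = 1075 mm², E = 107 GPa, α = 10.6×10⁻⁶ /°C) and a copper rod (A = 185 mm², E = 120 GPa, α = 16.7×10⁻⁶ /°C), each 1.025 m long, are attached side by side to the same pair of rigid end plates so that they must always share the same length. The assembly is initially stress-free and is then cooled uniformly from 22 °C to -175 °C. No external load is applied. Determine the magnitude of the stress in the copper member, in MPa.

Equilibrium of a rigid end plate with no external load gives equal and opposite internal forces ±P in the two members. Since α_{copper} > α_{cast iron}, cooling drives the copper into tension and the cast iron into compression.
Compatibility of the two members (thermal + elastic change equal): (α₁ − α₂)ΔT = P·[1/(A₁E₁) + 1/(A₂E₂)].
|α₁ − α₂|·ΔT = 6.1×10⁻⁶ × 197 = 0.001202.
1/(A₁E₁) + 1/(A₂E₂) = 1/(1075×107×10³) + 1/(185×120×10³) = 5.374×10⁻⁸ N⁻¹.
So P = 0.001202 / 5.374×10⁻⁸ = 22.36 kN.
σ_{copper} = P/A₂ = 22360/185 = 120.9 MPa, tensile.

σ ≈ 121 MPa (tensile)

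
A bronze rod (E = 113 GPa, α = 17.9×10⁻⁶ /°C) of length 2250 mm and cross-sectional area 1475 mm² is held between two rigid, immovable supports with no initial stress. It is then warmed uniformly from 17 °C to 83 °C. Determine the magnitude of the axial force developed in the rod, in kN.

P ≈ 197 kN (compressive)

The ends cannot move, so σ = EαΔT = 113×10³ × 17.9×10⁻⁶ × 66 = 133.5 MPa.
P = AEαΔT = 1475 × 113×10³ × 17.9×10⁻⁶ × 66 = 196.9 kN (compressive).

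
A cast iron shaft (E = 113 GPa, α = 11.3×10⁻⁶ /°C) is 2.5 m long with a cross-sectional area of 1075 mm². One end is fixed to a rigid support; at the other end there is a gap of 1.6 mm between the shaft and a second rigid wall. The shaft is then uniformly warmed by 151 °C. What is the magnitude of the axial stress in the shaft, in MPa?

σ ≈ 120 MPa (compressive)

Unrestrained expansion: δ_free = αΔT L = 11.3×10⁻⁶ × 151 × 2500 = 4.266 mm.
This exceeds the 1.6 mm gap, so the wall pushes back. The portion of expansion that must be recovered elastically is δ_free − gap = 4.266 − 1.6 = 2.666 mm.
That suppressed elongation corresponds to σ = E·Δ/L = 113×10³ × 2.666/2500 = 120.5 MPa.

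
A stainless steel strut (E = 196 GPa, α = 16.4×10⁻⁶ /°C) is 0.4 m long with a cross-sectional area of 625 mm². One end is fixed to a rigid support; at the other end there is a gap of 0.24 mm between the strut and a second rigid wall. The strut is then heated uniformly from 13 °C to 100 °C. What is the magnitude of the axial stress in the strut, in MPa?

Free thermal elongation = αΔT L = 16.4×10⁻⁶ × 87 × 400 = 0.5707 mm.
This exceeds the 0.24 mm gap, so the wall pushes back. The portion of expansion that must be recovered elastically is δ_free − gap = 0.5707 − 0.24 = 0.3307 mm.
So σ = E(δ_free − g)/L = 196×10³ × 0.3307/400 = 162.1 MPa.

σ ≈ 162 MPa (compressive)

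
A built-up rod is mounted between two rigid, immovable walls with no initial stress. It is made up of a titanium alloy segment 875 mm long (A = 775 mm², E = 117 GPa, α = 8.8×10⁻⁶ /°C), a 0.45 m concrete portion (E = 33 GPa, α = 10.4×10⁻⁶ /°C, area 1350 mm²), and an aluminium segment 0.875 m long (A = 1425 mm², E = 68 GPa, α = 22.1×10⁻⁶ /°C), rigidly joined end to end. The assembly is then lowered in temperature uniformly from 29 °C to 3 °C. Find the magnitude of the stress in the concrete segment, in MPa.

σ ≈ 21.2 MPa (tensile)

With the walls removed the bar would change length by δ_free = Σ αᵢΔT Lᵢ = 8.8×10⁻⁶×26×875 + 10.4×10⁻⁶×26×450 + 22.1×10⁻⁶×26×875 = 0.8247 mm.
The walls prevent any net length change, so an axial force P (same in every segment) develops. Compatibility: P · Σ Lᵢ/(AᵢEᵢ) = δ_free.
Σ Lᵢ/(AᵢEᵢ) = 875/(775×117×10³) + 450/(1350×33×10³) + 875/(1425×68×10³) = 2.878×10⁻⁵ mm/N.
So P = 0.8247 / 2.878×10⁻⁵ = 28.65 kN, tensile.
σ_{concrete} = P / A = 28650 / 1350 = 21.22 MPa.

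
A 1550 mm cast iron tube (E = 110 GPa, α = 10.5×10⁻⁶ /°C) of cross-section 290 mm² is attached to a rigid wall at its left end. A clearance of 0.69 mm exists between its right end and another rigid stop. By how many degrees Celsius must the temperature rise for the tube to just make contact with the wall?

The gap closes when αΔT L = 0.69 mm, since the tube is still unstressed at that instant.
ΔT = 0.69 / (10.5×10⁻⁶ × 1550) = 42.4 °C.

ΔT ≈ 42.4 °C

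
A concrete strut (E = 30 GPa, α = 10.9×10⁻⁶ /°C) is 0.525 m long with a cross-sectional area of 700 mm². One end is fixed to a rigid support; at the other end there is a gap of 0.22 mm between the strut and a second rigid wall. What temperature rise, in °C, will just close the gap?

ΔT ≈ 38.4 °C

The gap closes when αΔT L = 0.22 mm, since the strut is still unstressed at that instant.
So ΔT = g/(αL) = 0.22/(10.9×10⁻⁶ × 525) = 38.44 °C.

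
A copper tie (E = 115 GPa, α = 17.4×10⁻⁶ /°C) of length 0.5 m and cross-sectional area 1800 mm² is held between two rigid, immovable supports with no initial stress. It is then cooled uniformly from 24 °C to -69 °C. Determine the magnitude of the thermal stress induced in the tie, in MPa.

With length fixed, the mechanical strain must cancel the thermal strain αΔT = 17.4×10⁻⁶ × 93 = 1618.2×10⁻⁶.
The stress required to suppress this strain is σ = Eε = 115×10³ × 1618.2×10⁻⁶ = 186.1 MPa, tensile since the tie is trying to contract.

σ ≈ 186 MPa (tensile)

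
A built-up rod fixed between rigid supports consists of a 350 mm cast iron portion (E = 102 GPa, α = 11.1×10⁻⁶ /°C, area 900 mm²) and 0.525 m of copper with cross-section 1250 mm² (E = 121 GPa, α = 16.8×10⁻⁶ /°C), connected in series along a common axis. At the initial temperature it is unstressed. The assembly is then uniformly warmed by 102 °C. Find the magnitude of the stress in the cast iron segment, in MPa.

σ ≈ 198 MPa (compressive)

With the walls removed the bar would change length by δ_free = Σ αᵢΔT Lᵢ = 11.1×10⁻⁶×102×350 + 16.8×10⁻⁶×102×525 = 1.296 mm.
The rigid supports impose zero overall length change; the single axial force P common to all segments must satisfy P Σ Lᵢ/(AᵢEᵢ) = δ_free.
The series flexibility is Σ Lᵢ/(AᵢEᵢ) = 350/(900×102×10³) + 525/(1250×121×10³) = 7.284×10⁻⁶ mm/N.
So P = 1.296 / 7.284×10⁻⁶ = 177.9 kN, compressive.
σ_{cast iron} = P / A = 177900 / 900 = 197.7 MPa.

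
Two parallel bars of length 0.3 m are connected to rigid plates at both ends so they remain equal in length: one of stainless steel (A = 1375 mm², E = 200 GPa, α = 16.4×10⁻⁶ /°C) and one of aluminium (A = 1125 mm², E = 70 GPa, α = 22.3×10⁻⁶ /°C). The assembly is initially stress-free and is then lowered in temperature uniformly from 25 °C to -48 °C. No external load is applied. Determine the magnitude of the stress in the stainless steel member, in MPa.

Both members must finish at the same length. With the larger α, the aluminium tends to over-contract; the plates restrain it, putting the aluminium in tension and the stainless steel in compression. With no external load the two internal forces are equal and opposite, magnitude P.
Compatibility of the two members (thermal + elastic change equal): (α₁ − α₂)ΔT = P·[1/(A₁E₁) + 1/(A₂E₂)].
|α₁ − α₂|·ΔT = 5.9×10⁻⁶ × 73 = 0.0004307.
1/(A₁E₁) + 1/(A₂E₂) = 1/(1375×200×10³) + 1/(1125×70×10³) = 1.633×10⁻⁸ N⁻¹.
P = 0.0004307 / 1.633×10⁻⁸ = 26370 N = 26.37 kN.
σ_{stainless steel} = P/A₁ = 26370/1375 = 19.18 MPa, compressive.

σ ≈ 19.2 MPa (compressive)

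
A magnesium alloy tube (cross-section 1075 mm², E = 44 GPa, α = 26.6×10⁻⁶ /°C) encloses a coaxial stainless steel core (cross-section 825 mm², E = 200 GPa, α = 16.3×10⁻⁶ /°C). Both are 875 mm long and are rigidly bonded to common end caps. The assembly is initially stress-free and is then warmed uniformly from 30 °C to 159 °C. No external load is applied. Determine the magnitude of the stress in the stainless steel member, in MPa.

σ ≈ 59.2 MPa (tensile)

The magnesium alloy has the larger α, so on heating it would change length more than the stainless steel if both were free. The rigid plates force a common final length, so the magnesium alloy is put into compression and the stainless steel into tension, with equal and opposite forces P (no external load).
Compatibility of the two members (thermal + elastic change equal): (α₁ − α₂)ΔT = P·[1/(A₁E₁) + 1/(A₂E₂)].
|α₁ − α₂|·ΔT = 10.3×10⁻⁶ × 129 = 0.001329.
1/(A₁E₁) + 1/(A₂E₂) = 1/(1075×44×10³) + 1/(825×200×10³) = 2.72×10⁻⁸ N⁻¹.
So P = 0.001329 / 2.72×10⁻⁸ = 48.85 kN.
σ_{stainless steel} = P/A₂ = 48850/825 = 59.21 MPa, tensile.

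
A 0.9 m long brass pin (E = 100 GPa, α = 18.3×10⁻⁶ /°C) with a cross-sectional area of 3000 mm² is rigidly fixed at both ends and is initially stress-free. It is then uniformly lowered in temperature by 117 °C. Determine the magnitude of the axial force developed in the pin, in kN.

P ≈ 642 kN (tensile)

With zero net strain, σ = E·αΔT = 100 GPa × 18.3×10⁻⁶ × 117 = 214.1 MPa.
P = AEαΔT = 3000 × 100×10³ × 18.3×10⁻⁶ × 117 = 642.3 kN (tensile).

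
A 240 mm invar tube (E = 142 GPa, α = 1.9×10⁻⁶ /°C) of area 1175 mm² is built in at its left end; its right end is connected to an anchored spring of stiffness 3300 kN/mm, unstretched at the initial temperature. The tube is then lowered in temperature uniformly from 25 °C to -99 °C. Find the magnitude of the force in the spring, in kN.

P ≈ 32.5 kN

If the spring were absent the tube would shorten by αΔT L = 1.9×10⁻⁶ × 124 × 240 = 0.05654 mm.
With a force P in the spring, the elastic change of the tube is PL/(AE) and that of the spring is P/k; compatibility requires their sum to equal δ_free.
So P = δ_free / [L/(AE) + 1/k] = 0.05654 / [ 240/(1175×142×10³) + 1/(3300×10³) ].
P = 0.05654 / 1.741×10⁻⁶ = 32470 N.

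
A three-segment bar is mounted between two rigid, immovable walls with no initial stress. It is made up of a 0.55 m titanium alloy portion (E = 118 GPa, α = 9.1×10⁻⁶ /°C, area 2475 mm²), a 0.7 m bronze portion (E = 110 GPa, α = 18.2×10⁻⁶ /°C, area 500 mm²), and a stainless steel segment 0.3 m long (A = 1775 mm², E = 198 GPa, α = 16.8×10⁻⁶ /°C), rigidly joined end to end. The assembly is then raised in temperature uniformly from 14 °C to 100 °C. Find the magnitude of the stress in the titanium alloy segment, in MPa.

Free thermal expansion of the whole bar: Σ αᵢΔT Lᵢ = 9.1×10⁻⁶×86×550 + 18.2×10⁻⁶×86×700 + 16.8×10⁻⁶×86×300 = 1.96 mm.
Since the ends are fixed, an axial force P builds up, equal in every segment, with P · Σ Lᵢ/(AᵢEᵢ) = δ_free.
Σ Lᵢ/(AᵢEᵢ) = 550/(2475×118×10³) + 700/(500×110×10³) + 300/(1775×198×10³) = 1.546×10⁻⁵ mm/N.
So P = 1.96 / 1.546×10⁻⁵ = 126.7 kN, compressive.
σ_{titanium alloy} = P / A = 126700 / 2475 = 51.2 MPa.

σ ≈ 51.2 MPa (compressive)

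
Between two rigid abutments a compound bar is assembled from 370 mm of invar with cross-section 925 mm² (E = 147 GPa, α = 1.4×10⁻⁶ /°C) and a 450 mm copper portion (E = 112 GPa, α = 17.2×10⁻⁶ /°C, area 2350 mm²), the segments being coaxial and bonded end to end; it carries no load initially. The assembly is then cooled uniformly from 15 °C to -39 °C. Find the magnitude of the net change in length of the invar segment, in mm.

Free thermal contraction of the whole bar: Σ αᵢΔT Lᵢ = 1.4×10⁻⁶×54×370 + 17.2×10⁻⁶×54×450 = 0.4459 mm.
The walls prevent any net length change, so an axial force P (same in every segment) develops. Compatibility: P · Σ Lᵢ/(AᵢEᵢ) = δ_free.
The series flexibility is Σ Lᵢ/(AᵢEᵢ) = 370/(925×147×10³) + 450/(2350×112×10³) = 4.431×10⁻⁶ mm/N.
P = 0.4459 / 4.431×10⁻⁶ = 100600 N = 100.6 kN, tensile.
For the invar segment, free thermal change = 1.4×10⁻⁶×54×370 = 0.02797 mm and elastic change from P = 100600×370/(925×147×10³) = 0.2739 mm; these oppose, so the net change is 0.246 mm (segment lengthens).

|ΔL| ≈ 0.246 mm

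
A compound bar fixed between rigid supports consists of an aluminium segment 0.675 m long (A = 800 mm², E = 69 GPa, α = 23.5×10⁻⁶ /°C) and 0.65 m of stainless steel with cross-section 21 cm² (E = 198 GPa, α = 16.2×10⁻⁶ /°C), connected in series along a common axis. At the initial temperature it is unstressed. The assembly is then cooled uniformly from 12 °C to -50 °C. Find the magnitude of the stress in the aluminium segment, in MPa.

σ ≈ 148 MPa (tensile)

Free thermal contraction of the whole bar: Σ αᵢΔT Lᵢ = 23.5×10⁻⁶×62×675 + 16.2×10⁻⁶×62×650 = 1.636 mm.
Since the ends are fixed, an axial force P builds up, equal in every segment, with P · Σ Lᵢ/(AᵢEᵢ) = δ_free.
Σ Lᵢ/(AᵢEᵢ) = 675/(800×69×10³) + 650/(2100×198×10³) = 1.379×10⁻⁵ mm/N.
P = 1.636 / 1.379×10⁻⁵ = 118600 N = 118.6 kN, tensile.
σ_{aluminium} = P / A = 118600 / 800 = 148.3 MPa.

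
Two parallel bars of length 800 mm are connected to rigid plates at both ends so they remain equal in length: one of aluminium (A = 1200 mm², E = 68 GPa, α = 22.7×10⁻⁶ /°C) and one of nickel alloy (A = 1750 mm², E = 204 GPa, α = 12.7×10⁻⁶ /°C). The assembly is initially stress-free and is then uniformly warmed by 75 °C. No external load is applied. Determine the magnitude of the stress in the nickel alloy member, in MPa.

σ ≈ 28.5 MPa (tensile)

Equilibrium of a rigid end plate with no external load gives equal and opposite internal forces ±P in the two members. Since α_{aluminium} > α_{nickel alloy}, heating drives the aluminium into compression and the nickel alloy into tension.
Equating the net (thermal + elastic) strains gives |α₁ − α₂|·ΔT = P·[1/(A₁E₁) + 1/(A₂E₂)].
|α₁ − α₂|·ΔT = 10×10⁻⁶ × 75 = 0.00075.
1/(A₁E₁) + 1/(A₂E₂) = 1/(1200×68×10³) + 1/(1750×204×10³) = 1.506×10⁻⁸ N⁻¹.
So P = 0.00075 / 1.506×10⁻⁸ = 49.81 kN.
σ_{nickel alloy} = P/A₂ = 49810/1750 = 28.47 MPa, tensile.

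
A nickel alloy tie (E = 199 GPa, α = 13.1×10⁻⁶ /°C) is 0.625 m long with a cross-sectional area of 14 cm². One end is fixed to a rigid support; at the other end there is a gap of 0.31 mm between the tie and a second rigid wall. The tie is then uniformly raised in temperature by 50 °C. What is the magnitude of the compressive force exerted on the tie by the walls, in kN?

P ≈ 44.3 kN

Unrestrained expansion: δ_free = αΔT L = 13.1×10⁻⁶ × 50 × 625 = 0.4094 mm.
After closing the 0.31 mm clearance, 0.4094 − 0.31 = 0.09937 mm of expansion remains to be suppressed by the wall.
That suppressed elongation corresponds to σ = E·Δ/L = 199×10³ × 0.09937/625 = 31.64 MPa.
Force on the wall = σA = 31.64 × 1400 mm² = 44.3 kN.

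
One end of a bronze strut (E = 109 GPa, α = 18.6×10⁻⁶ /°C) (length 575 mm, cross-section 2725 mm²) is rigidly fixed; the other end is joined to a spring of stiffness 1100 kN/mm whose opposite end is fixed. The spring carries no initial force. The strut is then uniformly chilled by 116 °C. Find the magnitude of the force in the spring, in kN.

P ≈ 436 kN

Free thermal contraction: δ_free = αΔT L = 18.6×10⁻⁶ × 116 × 575 = 1.241 mm.
Let P be the tensile force in the spring. The strut extends elastically by PL/(AE) and the spring stretches by P/k; together these equal δ_free.
P [ L/(AE) + 1/k ] = δ_free → P [ 575/(2725×109×10³) + 1/(1100×10³) ] = 1.241.
P = 1.241 / 2.845×10⁻⁶ = 436100 N.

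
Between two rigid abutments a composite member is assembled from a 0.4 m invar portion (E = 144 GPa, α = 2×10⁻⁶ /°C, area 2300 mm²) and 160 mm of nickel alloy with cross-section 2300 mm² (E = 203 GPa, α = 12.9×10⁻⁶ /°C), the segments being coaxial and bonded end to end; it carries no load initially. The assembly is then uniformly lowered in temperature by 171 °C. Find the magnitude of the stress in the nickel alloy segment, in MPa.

σ ≈ 137 MPa (tensile)

If the supports were absent, the total length change would be Σ αᵢΔT Lᵢ = 2×10⁻⁶×171×400 + 12.9×10⁻⁶×171×160 = 0.4897 mm.
The rigid supports impose zero overall length change; the single axial force P common to all segments must satisfy P Σ Lᵢ/(AᵢEᵢ) = δ_free.
The series flexibility is Σ Lᵢ/(AᵢEᵢ) = 400/(2300×144×10³) + 160/(2300×203×10³) = 1.55×10⁻⁶ mm/N.
Hence P = δ_free / Σ(L/AE) = 0.4897/1.55×10⁻⁶ = 315.9 kN (tensile).
σ_{nickel alloy} = P / A = 315900 / 2300 = 137.3 MPa.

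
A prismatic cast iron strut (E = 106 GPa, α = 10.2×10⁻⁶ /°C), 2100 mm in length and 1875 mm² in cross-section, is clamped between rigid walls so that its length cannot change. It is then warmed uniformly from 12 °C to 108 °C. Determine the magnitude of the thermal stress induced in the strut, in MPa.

σ ≈ 104 MPa (compressive)

The supports are rigid, so the total axial strain is zero. The restrained thermal strain is ε = αΔT = 10.2×10⁻⁶ × 96 = 979.2×10⁻⁶.
Hence σ = E·αΔT = 106×10³ × 979.2×10⁻⁶ = 103.8 MPa, compressive.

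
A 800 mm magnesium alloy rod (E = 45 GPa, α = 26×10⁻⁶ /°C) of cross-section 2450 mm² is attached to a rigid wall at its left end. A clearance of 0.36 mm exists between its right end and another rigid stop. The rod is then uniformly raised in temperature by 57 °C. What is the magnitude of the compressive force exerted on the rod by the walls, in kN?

P ≈ 114 kN

If the wall were absent the rod would grow by αΔT L = 26×10⁻⁶ × 57 × 800 = 1.186 mm.
After closing the 0.36 mm clearance, 1.186 − 0.36 = 0.8256 mm of expansion remains to be suppressed by the wall.
So σ = E(δ_free − g)/L = 45×10³ × 0.8256/800 = 46.44 MPa.
P = σA = 46.44 × 2450 = 113.8 kN.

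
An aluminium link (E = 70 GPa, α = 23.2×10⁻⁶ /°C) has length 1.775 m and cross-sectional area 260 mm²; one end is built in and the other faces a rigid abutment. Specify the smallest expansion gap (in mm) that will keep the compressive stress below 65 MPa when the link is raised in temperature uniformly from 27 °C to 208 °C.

g ≈ 5.81 mm

With no wall the link would lengthen by αΔT L = 23.2×10⁻⁶ × 181 × 1775 = 7.454 mm.
A stress of 65 MPa corresponds to the wall pushing the link back by σL/E = 65×1775/(70×10³) = 1.648 mm.
So the gap has to take up the difference, g_min = δ_free − σL/E = 7.454 − 1.648 = 5.805 mm.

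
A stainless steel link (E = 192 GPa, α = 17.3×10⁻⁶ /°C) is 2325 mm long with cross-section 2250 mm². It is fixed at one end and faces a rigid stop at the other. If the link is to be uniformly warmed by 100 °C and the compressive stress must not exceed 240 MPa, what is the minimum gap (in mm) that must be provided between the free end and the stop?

g ≈ 1.12 mm

Free expansion if unrestrained: δ_free = αΔT L = 17.3×10⁻⁶ × 100 × 2325 = 4.022 mm.
A stress of 240 MPa corresponds to the wall pushing the link back by σL/E = 240×2325/(192×10³) = 2.906 mm.
So the gap has to take up the difference, g_min = δ_free − σL/E = 4.022 − 2.906 = 1.116 mm.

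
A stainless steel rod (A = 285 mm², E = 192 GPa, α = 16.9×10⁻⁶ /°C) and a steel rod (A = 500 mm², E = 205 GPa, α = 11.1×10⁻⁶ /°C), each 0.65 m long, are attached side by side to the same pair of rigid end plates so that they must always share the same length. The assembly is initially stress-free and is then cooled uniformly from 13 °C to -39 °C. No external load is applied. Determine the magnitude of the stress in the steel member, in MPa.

Both members must finish at the same length. With the larger α, the stainless steel tends to over-contract; the plates restrain it, putting the stainless steel in tension and the steel in compression. With no external load the two internal forces are equal and opposite, magnitude P.
Equating the net (thermal + elastic) strains gives |α₁ − α₂|·ΔT = P·[1/(A₁E₁) + 1/(A₂E₂)].
|α₁ − α₂|·ΔT = 5.8×10⁻⁶ × 52 = 0.0003016.
1/(A₁E₁) + 1/(A₂E₂) = 1/(285×192×10³) + 1/(500×205×10³) = 2.803×10⁻⁸ N⁻¹.
P = 0.0003016 / 2.803×10⁻⁸ = 10760 N = 10.76 kN.
σ_{steel} = P/A₂ = 10760/500 = 21.52 MPa, compressive.

σ ≈ 21.5 MPa (compressive)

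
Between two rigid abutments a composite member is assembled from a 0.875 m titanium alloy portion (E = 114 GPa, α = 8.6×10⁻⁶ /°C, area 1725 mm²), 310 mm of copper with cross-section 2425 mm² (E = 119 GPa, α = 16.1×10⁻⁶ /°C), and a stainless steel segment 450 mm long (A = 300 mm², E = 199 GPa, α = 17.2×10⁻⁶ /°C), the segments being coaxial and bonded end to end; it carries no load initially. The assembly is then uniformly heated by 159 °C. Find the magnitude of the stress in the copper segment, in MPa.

If the supports were absent, the total length change would be Σ αᵢΔT Lᵢ = 8.6×10⁻⁶×159×875 + 16.1×10⁻⁶×159×310 + 17.2×10⁻⁶×159×450 = 3.221 mm.
The walls prevent any net length change, so an axial force P (same in every segment) develops. Compatibility: P · Σ Lᵢ/(AᵢEᵢ) = δ_free.
The series flexibility is Σ Lᵢ/(AᵢEᵢ) = 875/(1725×114×10³) + 310/(2425×119×10³) + 450/(300×199×10³) = 1.306×10⁻⁵ mm/N.
Hence P = δ_free / Σ(L/AE) = 3.221/1.306×10⁻⁵ = 246.6 kN (compressive).
σ_{copper} = P / A = 246600 / 2425 = 101.7 MPa.

σ ≈ 102 MPa (compressive)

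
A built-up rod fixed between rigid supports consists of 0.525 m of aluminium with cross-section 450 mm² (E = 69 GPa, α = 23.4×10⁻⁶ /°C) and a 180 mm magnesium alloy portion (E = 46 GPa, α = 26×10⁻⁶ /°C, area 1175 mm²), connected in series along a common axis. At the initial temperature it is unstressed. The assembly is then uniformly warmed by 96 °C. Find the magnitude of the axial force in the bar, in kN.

P ≈ 80.5 kN (compressive)

Free thermal expansion of the whole bar: Σ αᵢΔT Lᵢ = 23.4×10⁻⁶×96×525 + 26×10⁻⁶×96×180 = 1.629 mm.
The walls prevent any net length change, so an axial force P (same in every segment) develops. Compatibility: P · Σ Lᵢ/(AᵢEᵢ) = δ_free.
The series flexibility is Σ Lᵢ/(AᵢEᵢ) = 525/(450×69×10³) + 180/(1175×46×10³) = 2.024×10⁻⁵ mm/N.
So P = 1.629 / 2.024×10⁻⁵ = 80.47 kN, compressive.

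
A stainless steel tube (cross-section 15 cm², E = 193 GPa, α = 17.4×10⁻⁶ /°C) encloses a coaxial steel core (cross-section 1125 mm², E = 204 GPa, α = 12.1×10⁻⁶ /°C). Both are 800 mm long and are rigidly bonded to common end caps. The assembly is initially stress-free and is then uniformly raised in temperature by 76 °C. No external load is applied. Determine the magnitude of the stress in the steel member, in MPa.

Equilibrium of a rigid end plate with no external load gives equal and opposite internal forces ±P in the two members. Since α_{stainless steel} > α_{steel}, heating drives the stainless steel into compression and the steel into tension.
Equating the net (thermal + elastic) strains gives |α₁ − α₂|·ΔT = P·[1/(A₁E₁) + 1/(A₂E₂)].
|α₁ − α₂|·ΔT = 5.3×10⁻⁶ × 76 = 0.0004028.
1/(A₁E₁) + 1/(A₂E₂) = 1/(1500×193×10³) + 1/(1125×204×10³) = 7.812×10⁻⁹ N⁻¹.
So P = 0.0004028 / 7.812×10⁻⁹ = 51.56 kN.
σ_{steel} = P/A₂ = 51560/1125 = 45.84 MPa, tensile.

σ ≈ 45.8 MPa (tensile)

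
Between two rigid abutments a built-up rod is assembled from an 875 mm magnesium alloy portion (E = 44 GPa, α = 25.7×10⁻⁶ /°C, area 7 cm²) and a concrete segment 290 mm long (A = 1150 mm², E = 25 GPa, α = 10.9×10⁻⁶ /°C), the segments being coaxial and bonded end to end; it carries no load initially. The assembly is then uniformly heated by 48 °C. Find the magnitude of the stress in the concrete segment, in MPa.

Free thermal expansion of the whole bar: Σ αᵢΔT Lᵢ = 25.7×10⁻⁶×48×875 + 10.9×10⁻⁶×48×290 = 1.231 mm.
The rigid supports impose zero overall length change; the single axial force P common to all segments must satisfy P Σ Lᵢ/(AᵢEᵢ) = δ_free.
The series flexibility is Σ Lᵢ/(AᵢEᵢ) = 875/(700×44×10³) + 290/(1150×25×10³) = 3.85×10⁻⁵ mm/N.
So P = 1.231 / 3.85×10⁻⁵ = 31.98 kN, compressive.
σ_{concrete} = P / A = 31980 / 1150 = 27.81 MPa.

σ ≈ 27.8 MPa (compressive)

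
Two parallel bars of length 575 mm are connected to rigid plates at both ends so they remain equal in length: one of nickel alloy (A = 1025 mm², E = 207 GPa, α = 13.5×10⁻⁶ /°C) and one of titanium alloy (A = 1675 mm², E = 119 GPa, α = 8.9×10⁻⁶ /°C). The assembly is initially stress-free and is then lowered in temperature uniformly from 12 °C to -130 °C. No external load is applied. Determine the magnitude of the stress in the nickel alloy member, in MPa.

Both members must finish at the same length. With the larger α, the nickel alloy tends to over-contract; the plates restrain it, putting the nickel alloy in tension and the titanium alloy in compression. With no external load the two internal forces are equal and opposite, magnitude P.
Setting the final lengths equal and cancelling L: (α₁ − α₂)ΔT = P/(A₁E₁) + P/(A₂E₂).
|α₁ − α₂|·ΔT = 4.6×10⁻⁶ × 142 = 0.0006532.
1/(A₁E₁) + 1/(A₂E₂) = 1/(1025×207×10³) + 1/(1675×119×10³) = 9.73×10⁻⁹ N⁻¹.
P = 0.0006532 / 9.73×10⁻⁹ = 67130 N = 67.13 kN.
σ_{nickel alloy} = P/A₁ = 67130/1025 = 65.5 MPa, tensile.

σ ≈ 65.5 MPa (tensile)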